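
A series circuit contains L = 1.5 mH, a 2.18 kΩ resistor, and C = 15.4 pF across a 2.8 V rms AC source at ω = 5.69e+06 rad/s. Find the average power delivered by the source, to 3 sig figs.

1.31 mW

X_L = ωL = 8540 Ω
X_C = 1/(ωC) = 11400 Ω
Net reactance X = X_L − X_C = -2880 Ω
Z = 2180 − j2880 Ω
|Z| = √(2180² + 2880²) = 3610 Ω
∠Z = arctan(-2880/2180) = -52.8°
I = V/|Z| = 776 μA
P = VI cos φ = 2.8 × 0.000776 × cos(-52.8°) = 1.31 mW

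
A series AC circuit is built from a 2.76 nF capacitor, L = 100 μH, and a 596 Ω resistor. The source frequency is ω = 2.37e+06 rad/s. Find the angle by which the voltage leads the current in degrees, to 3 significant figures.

8.03°

X_L = ωL = 237 Ω
X_C = 1/(ωC) = 153 Ω
Net reactance X = X_L − X_C = 84.1 Ω
Z = 596 + j84.1 Ω
|Z| = √(596² + 84.1²) = 602 Ω
∠Z = arctan(84.1/596) = 8.03°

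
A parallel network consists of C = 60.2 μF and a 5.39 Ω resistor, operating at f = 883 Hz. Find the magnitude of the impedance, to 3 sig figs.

ω = 2πf = 5548 rad/s
X_C = 1/(ωC) = 2.99 Ω
Parallel: admittances add. Y = 1/R + jωC
Y = (0.186 + j0.334) S
|Y| = 0.382 S → |Z| = 1/|Y| = 2.62 Ω, ∠Z = −∠Y = -60.9°

2.62 Ω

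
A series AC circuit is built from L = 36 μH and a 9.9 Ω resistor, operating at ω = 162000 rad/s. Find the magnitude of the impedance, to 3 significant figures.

X_L = ωL = 5.83 Ω
Z = 9.90 + j5.83 Ω
|Z| = √(9.90² + 5.83²) = 11.5 Ω

11.5 Ω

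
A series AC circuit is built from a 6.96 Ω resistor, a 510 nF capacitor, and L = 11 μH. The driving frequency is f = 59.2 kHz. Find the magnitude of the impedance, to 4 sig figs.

7.059 Ω

ω = 2πf = 372000 rad/s
X_L = ωL = 4.092 Ω
X_C = 1/(ωC) = 5.271 Ω
Net reactance X = X_L − X_C = -1.180 Ω
Z = 6.960 − j1.180 Ω
|Z| = √(6.960² + 1.180²) = 7.059 Ω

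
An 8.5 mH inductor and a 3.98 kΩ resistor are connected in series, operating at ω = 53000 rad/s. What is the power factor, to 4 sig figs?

0.9937

X_L = ωL = 450.5 Ω
Z = 3980 + j450.5 Ω
|Z| = √(3980² + 450.5²) = 4005 Ω
∠Z = arctan(450.5/3980) = 6.458°
cos φ = cos(6.458°) = 0.9937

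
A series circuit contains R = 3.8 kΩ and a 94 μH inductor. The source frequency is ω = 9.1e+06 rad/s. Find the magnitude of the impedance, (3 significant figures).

X_L = ωL = 855 Ω
Z = 3800 + j855 Ω
|Z| = √(3800² + 855²) = 3900 Ω

3900 Ω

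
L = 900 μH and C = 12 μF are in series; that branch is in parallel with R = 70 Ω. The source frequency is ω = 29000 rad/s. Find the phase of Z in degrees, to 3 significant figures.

X_L = ωL = 26.1 Ω
X_C = 1/(ωC) = 2.87 Ω
Branch 1: Z₁ = R = 70.0 Ω
Branch 2 (series LC): Z₂ = j(X_L − X_C) = j23.2 Ω
Parallel: Z = Z₁Z₂/(Z₁+Z₂), |Z| = 22.0 Ω, ∠Z = 71.6°

71.6°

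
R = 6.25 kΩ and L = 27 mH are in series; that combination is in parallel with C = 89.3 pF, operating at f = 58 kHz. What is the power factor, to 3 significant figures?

0.756

ω = 2πf = 364400 rad/s
X_L = ωL = 9840 Ω
X_C = 1/(ωC) = 30700 Ω
Branch 1 (R+jX_L): Z₁ = 6250 + j9840 Ω, |Z₁| = 11700 Ω
Branch 2 (−jX_C): Z₂ = −j30700 Ω
Parallel: Z = Z₁Z₂/(Z₁+Z₂), |Z| = 16400 Ω, ∠Z = 40.9°
cos φ = cos(40.9°) = 0.756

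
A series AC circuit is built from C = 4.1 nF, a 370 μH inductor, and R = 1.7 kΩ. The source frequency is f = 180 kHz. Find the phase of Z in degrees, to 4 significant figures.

ω = 2πf = 1.131e+06 rad/s
X_L = ωL = 418.5 Ω
X_C = 1/(ωC) = 215.7 Ω
Net reactance X = X_L − X_C = 202.8 Ω
Z = 1700 + j202.8 Ω
|Z| = √(1700² + 202.8²) = 1712 Ω
∠Z = arctan(202.8/1700) = 6.803°

6.803°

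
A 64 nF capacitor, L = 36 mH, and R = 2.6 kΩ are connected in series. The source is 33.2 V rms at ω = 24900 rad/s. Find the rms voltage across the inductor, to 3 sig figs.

X_L = ωL = 896 Ω
X_C = 1/(ωC) = 628 Ω
Net reactance X = X_L − X_C = 269 Ω
Z = 2600 + j269 Ω
|Z| = √(2600² + 269²) = 2610 Ω
I = V/|Z| = 12.7 mA
V_L = I·|Z_L| = 0.0127 × 896 = 11.4 V

11.4 V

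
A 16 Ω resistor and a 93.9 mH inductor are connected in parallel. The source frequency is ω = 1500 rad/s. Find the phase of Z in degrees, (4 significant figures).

X_L = ωL = 140.8 Ω
Parallel: admittances add. Y = 1/R + 1/(jωL)
Y = (0.06250 − j0.007100) S
|Y| = 0.06290 S → |Z| = 1/|Y| = 15.90 Ω, ∠Z = −∠Y = 6.481°

6.481°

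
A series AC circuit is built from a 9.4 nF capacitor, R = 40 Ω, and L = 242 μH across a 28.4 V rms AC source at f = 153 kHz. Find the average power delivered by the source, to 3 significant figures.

1.96 W

ω = 2πf = 961300 rad/s
X_L = ωL = 233 Ω
X_C = 1/(ωC) = 111 Ω
Net reactance X = X_L − X_C = 122 Ω
Z = 40.0 + j122 Ω
|Z| = √(40.0² + 122²) = 128 Ω
∠Z = arctan(122/40.0) = 71.8°
I = V/|Z| = 221 mA
P = VI cos φ = 28.4 × 0.221 × cos(71.8°) = 1.96 W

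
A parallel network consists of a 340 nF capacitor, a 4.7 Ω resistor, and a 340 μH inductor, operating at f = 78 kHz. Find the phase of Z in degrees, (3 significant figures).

ω = 2πf = 490100 rad/s
X_L = ωL = 167 Ω
X_C = 1/(ωC) = 6.00 Ω
Parallel: admittances add. Y = 1/R + 1/(jωL) + jωC
Y = (0.213 + j0.161) S
|Y| = 0.267 S → |Z| = 1/|Y| = 3.75 Ω, ∠Z = −∠Y = -37.1°

-37.1°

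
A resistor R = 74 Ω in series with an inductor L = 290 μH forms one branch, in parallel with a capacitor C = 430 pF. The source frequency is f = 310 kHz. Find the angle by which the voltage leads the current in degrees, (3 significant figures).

75.8°

ω = 2πf = 1.948e+06 rad/s
X_L = ωL = 565 Ω
X_C = 1/(ωC) = 1190 Ω
Branch 1 (R+jX_L): Z₁ = 74.0 + j565 Ω, |Z₁| = 570 Ω
Branch 2 (−jX_C): Z₂ = −j1190 Ω
Parallel: Z = Z₁Z₂/(Z₁+Z₂), |Z| = 1070 Ω, ∠Z = 75.8°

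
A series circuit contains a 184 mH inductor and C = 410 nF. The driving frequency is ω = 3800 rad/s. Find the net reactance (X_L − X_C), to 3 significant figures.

X_L = ωL = 699 Ω
X_C = 1/(ωC) = 642 Ω
X = 699 − 642 = 57.4 Ω

57.4 Ω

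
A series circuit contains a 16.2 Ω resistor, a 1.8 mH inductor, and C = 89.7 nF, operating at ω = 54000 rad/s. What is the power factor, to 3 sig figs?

0.147

X_L = ωL = 97.2 Ω
X_C = 1/(ωC) = 206 Ω
Net reactance X = X_L − X_C = -109 Ω
Z = 16.2 − j109 Ω
|Z| = √(16.2² + 109²) = 110 Ω
∠Z = arctan(-109/16.2) = -81.6°
cos φ = cos(-81.6°) = 0.147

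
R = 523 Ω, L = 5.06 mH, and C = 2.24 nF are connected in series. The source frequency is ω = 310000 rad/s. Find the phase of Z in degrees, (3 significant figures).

13.8°

X_L = ωL = 1570 Ω
X_C = 1/(ωC) = 1440 Ω
Net reactance X = X_L − X_C = 129 Ω
Z = 523 + j129 Ω
|Z| = √(523² + 129²) = 539 Ω
∠Z = arctan(129/523) = 13.8°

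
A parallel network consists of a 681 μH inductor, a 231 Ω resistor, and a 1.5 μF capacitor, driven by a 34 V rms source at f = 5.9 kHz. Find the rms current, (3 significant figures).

ω = 2πf = 37070 rad/s
X_L = ωL = 25.2 Ω
X_C = 1/(ωC) = 18.0 Ω
Parallel: admittances add. Y = 1/R + 1/(jωL) + jωC
Y = (0.00433 + j0.0160) S
|Y| = 0.0166 S → |Z| = 1/|Y| = 60.3 Ω, ∠Z = −∠Y = -74.9°
I = V/|Z| = 34/60.3 = 563 mA

563 mA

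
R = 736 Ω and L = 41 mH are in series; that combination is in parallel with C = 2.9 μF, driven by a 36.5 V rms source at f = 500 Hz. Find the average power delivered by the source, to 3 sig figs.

1.76 W

ω = 2πf = 3142 rad/s
X_L = ωL = 129 Ω
X_C = 1/(ωC) = 110 Ω
Branch 1 (R+jX_L): Z₁ = 736 + j129 Ω, |Z₁| = 747 Ω
Branch 2 (−jX_C): Z₂ = −j110 Ω
Parallel: Z = Z₁Z₂/(Z₁+Z₂), |Z| = 111 Ω, ∠Z = -81.6°
I = V/|Z| = 328 mA
P = VI cos φ = 36.5 × 0.328 × cos(-81.6°) = 1.76 W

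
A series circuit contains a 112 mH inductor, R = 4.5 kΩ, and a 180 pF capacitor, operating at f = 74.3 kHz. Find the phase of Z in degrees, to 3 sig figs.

83.6°

ω = 2πf = 466800 rad/s
X_L = ωL = 52300 Ω
X_C = 1/(ωC) = 11900 Ω
Net reactance X = X_L − X_C = 40400 Ω
Z = 4500 + j40400 Ω
|Z| = √(4500² + 40400²) = 40600 Ω
∠Z = arctan(40400/4500) = 83.6°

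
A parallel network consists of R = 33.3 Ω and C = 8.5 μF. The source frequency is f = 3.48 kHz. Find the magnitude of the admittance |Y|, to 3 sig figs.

ω = 2πf = 21870 rad/s
X_C = 1/(ωC) = 5.38 Ω
Parallel: admittances add. Y = 1/R + jωC
Y = (0.0300 + j0.186) S
|Y| = 0.188 S → |Z| = 1/|Y| = 5.31 Ω, ∠Z = −∠Y = -80.8°

188 mS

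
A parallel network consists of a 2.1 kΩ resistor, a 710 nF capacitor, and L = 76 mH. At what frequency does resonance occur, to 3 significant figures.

685 Hz

ω₀ = 1/√(LC) = 1/√(0.076 × 7.1e-07) = 4305 rad/s
f₀ = ω₀/(2π) = 685 Hz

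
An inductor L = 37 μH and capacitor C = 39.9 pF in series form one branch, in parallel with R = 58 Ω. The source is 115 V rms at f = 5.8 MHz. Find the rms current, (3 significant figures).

1.99 A

ω = 2πf = 3.644e+07 rad/s
X_L = ωL = 1350 Ω
X_C = 1/(ωC) = 688 Ω
Branch 1: Z₁ = R = 58.0 Ω
Branch 2 (series LC): Z₂ = j(X_L − X_C) = j661 Ω
Parallel: Z = Z₁Z₂/(Z₁+Z₂), |Z| = 57.8 Ω, ∠Z = 5.02°
I = V/|Z| = 115/57.8 = 1.99 A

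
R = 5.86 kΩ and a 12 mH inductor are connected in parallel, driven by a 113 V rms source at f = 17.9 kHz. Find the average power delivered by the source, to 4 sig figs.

2.179 W

ω = 2πf = 112500 rad/s
X_L = ωL = 1350 Ω
Parallel: admittances add. Y = 1/R + 1/(jωL)
Y = (0.0001706 − j0.0007409) S
|Y| = 0.0007603 S → |Z| = 1/|Y| = 1315 Ω, ∠Z = −∠Y = 77.03°
I = V/|Z| = 85.92 mA
P = VI cos φ = 113 × 0.08592 × cos(77.03°) = 2.179 W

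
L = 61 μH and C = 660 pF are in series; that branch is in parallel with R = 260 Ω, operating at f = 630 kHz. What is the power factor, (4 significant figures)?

0.4775

ω = 2πf = 3.958e+06 rad/s
X_L = ωL = 241.5 Ω
X_C = 1/(ωC) = 382.8 Ω
Branch 1: Z₁ = R = 260.0 Ω
Branch 2 (series LC): Z₂ = j(X_L − X_C) = −j141.3 Ω
Parallel: Z = Z₁Z₂/(Z₁+Z₂), |Z| = 124.2 Ω, ∠Z = -61.48°
cos φ = cos(-61.48°) = 0.4775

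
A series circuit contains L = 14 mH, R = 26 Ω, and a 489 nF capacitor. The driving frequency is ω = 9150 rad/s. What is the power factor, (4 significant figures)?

0.2630

X_L = ωL = 128.1 Ω
X_C = 1/(ωC) = 223.5 Ω
Net reactance X = X_L − X_C = -95.40 Ω
Z = 26.00 − j95.40 Ω
|Z| = √(26.00² + 95.40²) = 98.88 Ω
∠Z = arctan(-95.40/26.00) = -74.75°
cos φ = cos(-74.75°) = 0.2630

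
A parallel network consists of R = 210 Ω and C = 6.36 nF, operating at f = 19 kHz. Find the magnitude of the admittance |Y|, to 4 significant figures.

4.822 mS

ω = 2πf = 119400 rad/s
X_C = 1/(ωC) = 1317 Ω
Parallel: admittances add. Y = 1/R + jωC
Y = (0.004762 + j0.0007593) S
|Y| = 0.004822 S → |Z| = 1/|Y| = 207.4 Ω, ∠Z = −∠Y = -9.059°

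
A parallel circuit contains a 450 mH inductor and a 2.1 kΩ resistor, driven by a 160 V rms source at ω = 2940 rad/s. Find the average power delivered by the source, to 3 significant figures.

X_L = ωL = 1320 Ω
Parallel: admittances add. Y = 1/R + 1/(jωL)
Y = (0.000476 − j0.000756) S
|Y| = 0.000893 S → |Z| = 1/|Y| = 1120 Ω, ∠Z = −∠Y = 57.8°
I = V/|Z| = 143 mA
P = VI cos φ = 160 × 0.143 × cos(57.8°) = 12.2 W

12.2 W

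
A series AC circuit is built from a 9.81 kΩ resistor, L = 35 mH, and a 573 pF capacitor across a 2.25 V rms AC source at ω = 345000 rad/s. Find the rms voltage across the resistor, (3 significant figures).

X_L = ωL = 12100 Ω
X_C = 1/(ωC) = 5060 Ω
Net reactance X = X_L − X_C = 7020 Ω
Z = 9810 + j7020 Ω
|Z| = √(9810² + 7020²) = 12100 Ω
I = V/|Z| = 187 μA
V_R = I·|Z_R| = 0.000187 × 9810 = 1.83 V

1.83 V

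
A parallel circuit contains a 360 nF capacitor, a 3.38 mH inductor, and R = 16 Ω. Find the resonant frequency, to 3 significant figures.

4.56 kHz

ω₀ = 1/√(LC) = 1/√(0.00338 × 3.6e-07) = 28670 rad/s
f₀ = ω₀/(2π) = 4.56 kHz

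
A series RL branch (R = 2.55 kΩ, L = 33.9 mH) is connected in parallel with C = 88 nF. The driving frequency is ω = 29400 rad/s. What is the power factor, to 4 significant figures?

0.1373

X_L = ωL = 996.7 Ω
X_C = 1/(ωC) = 386.5 Ω
Branch 1 (R+jX_L): Z₁ = 2550 + j996.7 Ω, |Z₁| = 2738 Ω
Branch 2 (−jX_C): Z₂ = −j386.5 Ω
Parallel: Z = Z₁Z₂/(Z₁+Z₂), |Z| = 403.6 Ω, ∠Z = -82.11°
cos φ = cos(-82.11°) = 0.1373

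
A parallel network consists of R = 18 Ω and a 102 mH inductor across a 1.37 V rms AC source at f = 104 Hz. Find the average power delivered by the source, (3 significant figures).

ω = 2πf = 653.5 rad/s
X_L = ωL = 66.7 Ω
Parallel: admittances add. Y = 1/R + 1/(jωL)
Y = (0.0556 − j0.0150) S
|Y| = 0.0575 S → |Z| = 1/|Y| = 17.4 Ω, ∠Z = −∠Y = 15.1°
I = V/|Z| = 78.8 mA
P = VI cos φ = 1.37 × 0.0788 × cos(15.1°) = 104 mW

104 mW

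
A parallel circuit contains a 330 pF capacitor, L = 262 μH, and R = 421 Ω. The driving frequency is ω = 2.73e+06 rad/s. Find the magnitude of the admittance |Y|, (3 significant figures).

2.43 mS

X_L = ωL = 715 Ω
X_C = 1/(ωC) = 1110 Ω
Parallel: admittances add. Y = 1/R + 1/(jωL) + jωC
Y = (0.00238 − j0.000497) S
|Y| = 0.00243 S → |Z| = 1/|Y| = 412 Ω, ∠Z = −∠Y = 11.8°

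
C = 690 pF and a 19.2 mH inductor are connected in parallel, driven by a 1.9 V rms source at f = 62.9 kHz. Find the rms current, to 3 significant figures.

ω = 2πf = 395200 rad/s
X_L = ωL = 7590 Ω
X_C = 1/(ωC) = 3670 Ω
Parallel: admittances add. Y = 1/(jωL) + jωC
Y = (0 + j0.000141) S
|Y| = 0.000141 S → |Z| = 1/|Y| = 7100 Ω, ∠Z = −∠Y = -90.0°
I = V/|Z| = 1.9/7100 = 268 μA

268 μA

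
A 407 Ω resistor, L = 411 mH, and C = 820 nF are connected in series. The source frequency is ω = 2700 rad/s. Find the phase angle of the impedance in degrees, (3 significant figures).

X_L = ωL = 1110 Ω
X_C = 1/(ωC) = 452 Ω
Net reactance X = X_L − X_C = 658 Ω
Z = 407 + j658 Ω
|Z| = √(407² + 658²) = 774 Ω
∠Z = arctan(658/407) = 58.3°

58.3°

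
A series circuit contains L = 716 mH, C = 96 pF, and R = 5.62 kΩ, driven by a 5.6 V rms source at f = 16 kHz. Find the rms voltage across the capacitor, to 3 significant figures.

ω = 2πf = 100500 rad/s
X_L = ωL = 72000 Ω
X_C = 1/(ωC) = 104000 Ω
Net reactance X = X_L − X_C = -31600 Ω
Z = 5620 − j31600 Ω
|Z| = √(5620² + 31600²) = 32100 Ω
I = V/|Z| = 174 μA
V_C = I·|Z_C| = 0.000174 × 104000 = 18.1 V

18.1 V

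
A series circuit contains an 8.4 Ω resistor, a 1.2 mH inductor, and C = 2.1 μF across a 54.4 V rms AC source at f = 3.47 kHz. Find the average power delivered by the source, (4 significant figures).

ω = 2πf = 21800 rad/s
X_L = ωL = 26.16 Ω
X_C = 1/(ωC) = 21.84 Ω
Net reactance X = X_L − X_C = 4.322 Ω
Z = 8.400 + j4.322 Ω
|Z| = √(8.400² + 4.322²) = 9.447 Ω
∠Z = arctan(4.322/8.400) = 27.23°
I = V/|Z| = 5.759 A
P = VI cos φ = 54.4 × 5.759 × cos(27.23°) = 278.6 W

278.6 W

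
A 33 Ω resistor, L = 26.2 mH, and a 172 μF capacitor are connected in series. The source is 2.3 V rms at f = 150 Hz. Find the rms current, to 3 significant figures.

60.8 mA

ω = 2πf = 942.5 rad/s
X_L = ωL = 24.7 Ω
X_C = 1/(ωC) = 6.17 Ω
Net reactance X = X_L − X_C = 18.5 Ω
Z = 33.0 + j18.5 Ω
|Z| = √(33.0² + 18.5²) = 37.8 Ω
I = V/|Z| = 2.3/37.8 = 60.8 mA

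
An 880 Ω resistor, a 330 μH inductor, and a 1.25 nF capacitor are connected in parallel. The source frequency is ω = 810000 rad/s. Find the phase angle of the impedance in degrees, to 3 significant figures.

67.4°

X_L = ωL = 267 Ω
X_C = 1/(ωC) = 988 Ω
Parallel: admittances add. Y = 1/R + 1/(jωL) + jωC
Y = (0.00114 − j0.00273) S
|Y| = 0.00296 S → |Z| = 1/|Y| = 338 Ω, ∠Z = −∠Y = 67.4°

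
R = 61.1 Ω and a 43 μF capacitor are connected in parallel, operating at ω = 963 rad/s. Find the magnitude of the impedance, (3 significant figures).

X_C = 1/(ωC) = 24.1 Ω
Parallel: admittances add. Y = 1/R + jωC
Y = (0.0164 + j0.0414) S
|Y| = 0.0445 S → |Z| = 1/|Y| = 22.5 Ω, ∠Z = −∠Y = -68.4°

22.5 Ω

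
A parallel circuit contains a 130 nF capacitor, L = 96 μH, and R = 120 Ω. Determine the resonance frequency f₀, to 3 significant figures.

45.1 kHz

ω₀ = 1/√(LC) = 1/√(9.6e-05 × 1.3e-07) = 283100 rad/s
f₀ = ω₀/(2π) = 45.1 kHz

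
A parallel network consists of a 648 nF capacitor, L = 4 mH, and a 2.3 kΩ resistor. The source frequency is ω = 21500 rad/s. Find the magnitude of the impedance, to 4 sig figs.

X_L = ωL = 86.00 Ω
X_C = 1/(ωC) = 71.78 Ω
Parallel: admittances add. Y = 1/R + 1/(jωL) + jωC
Y = (0.0004348 + j0.002304) S
|Y| = 0.002345 S → |Z| = 1/|Y| = 426.5 Ω, ∠Z = −∠Y = -79.31°

426.5 Ω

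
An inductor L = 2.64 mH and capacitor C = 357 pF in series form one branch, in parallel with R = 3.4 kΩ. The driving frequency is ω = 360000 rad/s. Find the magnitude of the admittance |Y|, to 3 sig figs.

329 μS

X_L = ωL = 950 Ω
X_C = 1/(ωC) = 7780 Ω
Branch 1: Z₁ = R = 3400 Ω
Branch 2 (series LC): Z₂ = j(X_L − X_C) = −j6830 Ω
Parallel: Z = Z₁Z₂/(Z₁+Z₂), |Z| = 3040 Ω, ∠Z = -26.5°
|Y| = 1/|Z| = 329 μS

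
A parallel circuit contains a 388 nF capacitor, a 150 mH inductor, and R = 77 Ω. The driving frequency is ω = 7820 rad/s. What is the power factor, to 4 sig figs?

0.9862

X_L = ωL = 1173 Ω
X_C = 1/(ωC) = 329.6 Ω
Parallel: admittances add. Y = 1/R + 1/(jωL) + jωC
Y = (0.01299 + j0.002182) S
|Y| = 0.01317 S → |Z| = 1/|Y| = 75.94 Ω, ∠Z = −∠Y = -9.536°
cos φ = cos(-9.536°) = 0.9862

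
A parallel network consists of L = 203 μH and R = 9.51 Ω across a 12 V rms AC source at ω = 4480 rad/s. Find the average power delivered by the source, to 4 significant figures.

X_L = ωL = 0.9094 Ω
Parallel: admittances add. Y = 1/R + 1/(jωL)
Y = (0.1052 − j1.100) S
|Y| = 1.105 S → |Z| = 1/|Y| = 0.9053 Ω, ∠Z = −∠Y = 84.54°
I = V/|Z| = 13.26 A
P = VI cos φ = 12 × 13.26 × cos(84.54°) = 15.14 W

15.14 W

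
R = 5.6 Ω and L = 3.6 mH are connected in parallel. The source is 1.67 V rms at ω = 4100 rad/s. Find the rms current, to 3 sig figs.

X_L = ωL = 14.8 Ω
Parallel: admittances add. Y = 1/R + 1/(jωL)
Y = (0.179 − j0.0678) S
|Y| = 0.191 S → |Z| = 1/|Y| = 5.24 Ω, ∠Z = −∠Y = 20.8°
I = V/|Z| = 1.67/5.24 = 319 mA

319 mA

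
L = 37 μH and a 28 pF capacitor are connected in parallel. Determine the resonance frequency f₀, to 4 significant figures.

4.945 MHz

ω₀ = 1/√(LC) = 1/√(3.7e-05 × 2.8e-11) = 3.107e+07 rad/s
f₀ = ω₀/(2π) = 4.945 MHz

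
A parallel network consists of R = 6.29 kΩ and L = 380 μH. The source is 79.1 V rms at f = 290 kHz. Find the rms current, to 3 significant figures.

115 mA

ω = 2πf = 1.822e+06 rad/s
X_L = ωL = 692 Ω
Parallel: admittances add. Y = 1/R + 1/(jωL)
Y = (0.000159 − j0.00144) S
|Y| = 0.00145 S → |Z| = 1/|Y| = 688 Ω, ∠Z = −∠Y = 83.7°
I = V/|Z| = 79.1/688 = 115 mA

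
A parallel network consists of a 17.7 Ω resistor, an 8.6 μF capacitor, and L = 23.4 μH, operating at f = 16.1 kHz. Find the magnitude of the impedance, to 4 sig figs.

ω = 2πf = 101200 rad/s
X_L = ωL = 2.367 Ω
X_C = 1/(ωC) = 1.149 Ω
Parallel: admittances add. Y = 1/R + 1/(jωL) + jωC
Y = (0.05650 + j0.4475) S
|Y| = 0.4511 S → |Z| = 1/|Y| = 2.217 Ω, ∠Z = −∠Y = -82.80°

2.217 Ω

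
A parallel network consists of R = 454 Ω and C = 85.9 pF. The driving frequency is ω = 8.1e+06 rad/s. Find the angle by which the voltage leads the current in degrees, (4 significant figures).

X_C = 1/(ωC) = 1437 Ω
Parallel: admittances add. Y = 1/R + jωC
Y = (0.002203 + j0.0006958) S
|Y| = 0.002310 S → |Z| = 1/|Y| = 432.9 Ω, ∠Z = −∠Y = -17.53°

-17.53°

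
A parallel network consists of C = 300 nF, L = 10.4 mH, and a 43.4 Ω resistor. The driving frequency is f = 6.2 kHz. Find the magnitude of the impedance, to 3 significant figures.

ω = 2πf = 38960 rad/s
X_L = ωL = 405 Ω
X_C = 1/(ωC) = 85.6 Ω
Parallel: admittances add. Y = 1/R + 1/(jωL) + jωC
Y = (0.0230 + j0.00922) S
|Y| = 0.0248 S → |Z| = 1/|Y| = 40.3 Ω, ∠Z = −∠Y = -21.8°

40.3 Ω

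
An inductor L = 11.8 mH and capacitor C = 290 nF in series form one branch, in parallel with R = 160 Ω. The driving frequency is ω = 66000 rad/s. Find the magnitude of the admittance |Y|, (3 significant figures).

6.40 mS

X_L = ωL = 779 Ω
X_C = 1/(ωC) = 52.2 Ω
Branch 1: Z₁ = R = 160 Ω
Branch 2 (series LC): Z₂ = j(X_L − X_C) = j727 Ω
Parallel: Z = Z₁Z₂/(Z₁+Z₂), |Z| = 156 Ω, ∠Z = 12.4°
|Y| = 1/|Z| = 6.40 mS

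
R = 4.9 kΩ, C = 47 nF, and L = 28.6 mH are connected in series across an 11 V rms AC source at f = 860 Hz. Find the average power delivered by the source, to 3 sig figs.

15.5 mW

ω = 2πf = 5404 rad/s
X_L = ωL = 155 Ω
X_C = 1/(ωC) = 3940 Ω
Net reactance X = X_L − X_C = -3780 Ω
Z = 4900 − j3780 Ω
|Z| = √(4900² + 3780²) = 6190 Ω
∠Z = arctan(-3780/4900) = -37.7°
I = V/|Z| = 1.78 mA
P = VI cos φ = 11 × 0.00178 × cos(-37.7°) = 15.5 mW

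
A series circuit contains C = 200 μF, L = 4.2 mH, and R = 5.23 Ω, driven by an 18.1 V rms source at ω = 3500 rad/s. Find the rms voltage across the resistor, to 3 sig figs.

X_L = ωL = 14.7 Ω
X_C = 1/(ωC) = 1.43 Ω
Net reactance X = X_L − X_C = 13.3 Ω
Z = 5.23 + j13.3 Ω
|Z| = √(5.23² + 13.3²) = 14.3 Ω
I = V/|Z| = 1.27 A
V_R = I·|Z_R| = 1.27 × 5.23 = 6.64 V

6.64 V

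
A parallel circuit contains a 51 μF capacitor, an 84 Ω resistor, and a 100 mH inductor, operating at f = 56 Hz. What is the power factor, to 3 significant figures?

0.751

ω = 2πf = 351.9 rad/s
X_L = ωL = 35.2 Ω
X_C = 1/(ωC) = 55.7 Ω
Parallel: admittances add. Y = 1/R + 1/(jωL) + jωC
Y = (0.0119 − j0.0105) S
|Y| = 0.0159 S → |Z| = 1/|Y| = 63.1 Ω, ∠Z = −∠Y = 41.3°
cos φ = cos(41.3°) = 0.751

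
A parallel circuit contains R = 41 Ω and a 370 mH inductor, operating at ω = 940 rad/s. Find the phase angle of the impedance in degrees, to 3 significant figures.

6.72°

X_L = ωL = 348 Ω
Parallel: admittances add. Y = 1/R + 1/(jωL)
Y = (0.0244 − j0.00288) S
|Y| = 0.0246 S → |Z| = 1/|Y| = 40.7 Ω, ∠Z = −∠Y = 6.72°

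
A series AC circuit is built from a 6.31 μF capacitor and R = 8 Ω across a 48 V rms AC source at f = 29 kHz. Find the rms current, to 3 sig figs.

ω = 2πf = 182200 rad/s
X_C = 1/(ωC) = 0.870 Ω
Z = 8.00 − j0.870 Ω
|Z| = √(8.00² + 0.870²) = 8.05 Ω
I = V/|Z| = 48/8.05 = 5.96 A

5.96 A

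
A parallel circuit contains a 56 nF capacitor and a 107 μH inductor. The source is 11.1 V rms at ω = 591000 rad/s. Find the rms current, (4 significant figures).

X_L = ωL = 63.24 Ω
X_C = 1/(ωC) = 30.22 Ω
Parallel: admittances add. Y = 1/(jωL) + jωC
Y = (0 + j0.01728) S
|Y| = 0.01728 S → |Z| = 1/|Y| = 57.86 Ω, ∠Z = −∠Y = -90.00°
I = V/|Z| = 11.1/57.86 = 191.8 mA

191.8 mA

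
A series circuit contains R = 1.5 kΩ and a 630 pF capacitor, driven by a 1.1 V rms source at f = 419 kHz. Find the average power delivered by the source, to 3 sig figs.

ω = 2πf = 2.633e+06 rad/s
X_C = 1/(ωC) = 603 Ω
Z = 1500 − j603 Ω
|Z| = √(1500² + 603²) = 1620 Ω
∠Z = arctan(-603/1500) = -21.9°
I = V/|Z| = 680 μA
P = VI cos φ = 1.1 × 0.000680 × cos(-21.9°) = 694 μW

694 μW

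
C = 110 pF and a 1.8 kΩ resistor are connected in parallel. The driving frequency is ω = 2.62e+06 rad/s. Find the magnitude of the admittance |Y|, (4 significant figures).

625.9 μS

X_C = 1/(ωC) = 3470 Ω
Parallel: admittances add. Y = 1/R + jωC
Y = (0.0005556 + j0.0002882) S
|Y| = 0.0006259 S → |Z| = 1/|Y| = 1598 Ω, ∠Z = −∠Y = -27.42°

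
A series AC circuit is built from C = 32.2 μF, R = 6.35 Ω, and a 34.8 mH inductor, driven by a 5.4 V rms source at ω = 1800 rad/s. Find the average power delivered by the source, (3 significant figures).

88.2 mW

X_L = ωL = 62.6 Ω
X_C = 1/(ωC) = 17.3 Ω
Net reactance X = X_L − X_C = 45.4 Ω
Z = 6.35 + j45.4 Ω
|Z| = √(6.35² + 45.4²) = 45.8 Ω
∠Z = arctan(45.4/6.35) = 82.0°
I = V/|Z| = 118 mA
P = VI cos φ = 5.4 × 0.118 × cos(82.0°) = 88.2 mW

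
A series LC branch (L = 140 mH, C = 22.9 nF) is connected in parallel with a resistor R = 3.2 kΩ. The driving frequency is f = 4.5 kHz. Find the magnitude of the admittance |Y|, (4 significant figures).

ω = 2πf = 28270 rad/s
X_L = ωL = 3958 Ω
X_C = 1/(ωC) = 1544 Ω
Branch 1: Z₁ = R = 3200 Ω
Branch 2 (series LC): Z₂ = j(X_L − X_C) = j2414 Ω
Parallel: Z = Z₁Z₂/(Z₁+Z₂), |Z| = 1927 Ω, ∠Z = 52.97°
|Y| = 1/|Z| = 518.9 μS

518.9 μS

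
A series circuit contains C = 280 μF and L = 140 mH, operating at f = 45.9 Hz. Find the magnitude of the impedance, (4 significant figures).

ω = 2πf = 288.4 rad/s
X_L = ωL = 40.38 Ω
X_C = 1/(ωC) = 12.38 Ω
Net reactance X = X_L − X_C = 27.99 Ω
Z = j27.99 Ω
|Z| = √(0² + 27.99²) = 27.99 Ω

27.99 Ω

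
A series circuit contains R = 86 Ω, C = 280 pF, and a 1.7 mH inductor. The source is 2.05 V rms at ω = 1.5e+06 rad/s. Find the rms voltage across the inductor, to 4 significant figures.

X_L = ωL = 2550 Ω
X_C = 1/(ωC) = 2381 Ω
Net reactance X = X_L − X_C = 169.0 Ω
Z = 86.00 + j169.0 Ω
|Z| = √(86.00² + 169.0²) = 189.7 Ω
I = V/|Z| = 10.81 mA
V_L = I·|Z_L| = 0.01081 × 2550 = 27.56 V

27.56 V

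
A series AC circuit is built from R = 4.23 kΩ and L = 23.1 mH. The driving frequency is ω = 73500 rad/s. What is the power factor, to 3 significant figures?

X_L = ωL = 1700 Ω
Z = 4230 + j1700 Ω
|Z| = √(4230² + 1700²) = 4560 Ω
∠Z = arctan(1700/4230) = 21.9°
cos φ = cos(21.9°) = 0.928

0.928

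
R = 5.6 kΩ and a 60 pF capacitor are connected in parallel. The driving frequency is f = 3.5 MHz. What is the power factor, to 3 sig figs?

0.134

ω = 2πf = 2.199e+07 rad/s
X_C = 1/(ωC) = 758 Ω
Parallel: admittances add. Y = 1/R + jωC
Y = (0.000179 + j0.00132) S
|Y| = 0.00133 S → |Z| = 1/|Y| = 751 Ω, ∠Z = −∠Y = -82.3°
cos φ = cos(-82.3°) = 0.134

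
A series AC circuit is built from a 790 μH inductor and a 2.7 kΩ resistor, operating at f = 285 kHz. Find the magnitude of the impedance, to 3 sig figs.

ω = 2πf = 1.791e+06 rad/s
X_L = ωL = 1410 Ω
Z = 2700 + j1410 Ω
|Z| = √(2700² + 1410²) = 3050 Ω

3050 Ω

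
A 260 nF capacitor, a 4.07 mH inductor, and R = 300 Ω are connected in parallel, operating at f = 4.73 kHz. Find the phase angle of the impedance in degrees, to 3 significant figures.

ω = 2πf = 29720 rad/s
X_L = ωL = 121 Ω
X_C = 1/(ωC) = 129 Ω
Parallel: admittances add. Y = 1/R + 1/(jωL) + jωC
Y = (0.00333 − j0.000540) S
|Y| = 0.00338 S → |Z| = 1/|Y| = 296 Ω, ∠Z = −∠Y = 9.21°

9.21°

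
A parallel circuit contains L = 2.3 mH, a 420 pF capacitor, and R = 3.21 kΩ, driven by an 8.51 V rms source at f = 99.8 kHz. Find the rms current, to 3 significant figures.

4.52 mA

ω = 2πf = 627100 rad/s
X_L = ωL = 1440 Ω
X_C = 1/(ωC) = 3800 Ω
Parallel: admittances add. Y = 1/R + 1/(jωL) + jωC
Y = (0.000312 − j0.000430) S
|Y| = 0.000531 S → |Z| = 1/|Y| = 1880 Ω, ∠Z = −∠Y = 54.1°
I = V/|Z| = 8.51/1880 = 4.52 mA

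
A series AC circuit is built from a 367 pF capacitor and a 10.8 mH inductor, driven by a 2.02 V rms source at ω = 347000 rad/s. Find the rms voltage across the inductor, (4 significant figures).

X_L = ωL = 3748 Ω
X_C = 1/(ωC) = 7852 Ω
Net reactance X = X_L − X_C = -4105 Ω
Z = − j4105 Ω
|Z| = √(0² + 4105²) = 4105 Ω
I = V/|Z| = 492.1 μA
V_L = I·|Z_L| = 0.0004921 × 3748 = 1.844 V

1.844 V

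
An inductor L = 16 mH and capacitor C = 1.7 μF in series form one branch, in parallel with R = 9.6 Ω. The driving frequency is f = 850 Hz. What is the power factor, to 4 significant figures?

0.9320

ω = 2πf = 5341 rad/s
X_L = ωL = 85.45 Ω
X_C = 1/(ωC) = 110.1 Ω
Branch 1: Z₁ = R = 9.600 Ω
Branch 2 (series LC): Z₂ = j(X_L − X_C) = −j24.69 Ω
Parallel: Z = Z₁Z₂/(Z₁+Z₂), |Z| = 8.947 Ω, ∠Z = -21.25°
cos φ = cos(-21.25°) = 0.9320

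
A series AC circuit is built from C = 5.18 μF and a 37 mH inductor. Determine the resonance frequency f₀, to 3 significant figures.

ω₀ = 1/√(LC) = 1/√(0.037 × 5.18e-06) = 2284 rad/s
f₀ = ω₀/(2π) = 364 Hz

364 Hz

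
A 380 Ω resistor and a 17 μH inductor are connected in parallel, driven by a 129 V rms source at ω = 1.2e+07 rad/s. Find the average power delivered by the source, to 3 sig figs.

X_L = ωL = 204 Ω
Parallel: admittances add. Y = 1/R + 1/(jωL)
Y = (0.00263 − j0.00490) S
|Y| = 0.00556 S → |Z| = 1/|Y| = 180 Ω, ∠Z = −∠Y = 61.8°
I = V/|Z| = 718 mA
P = VI cos φ = 129 × 0.718 × cos(61.8°) = 43.8 W

43.8 W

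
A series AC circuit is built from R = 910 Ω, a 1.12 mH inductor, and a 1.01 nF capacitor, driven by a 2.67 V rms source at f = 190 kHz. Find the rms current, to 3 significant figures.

2.56 mA

ω = 2πf = 1.194e+06 rad/s
X_L = ωL = 1340 Ω
X_C = 1/(ωC) = 829 Ω
Net reactance X = X_L − X_C = 508 Ω
Z = 910 + j508 Ω
|Z| = √(910² + 508²) = 1040 Ω
I = V/|Z| = 2.67/1040 = 2.56 mA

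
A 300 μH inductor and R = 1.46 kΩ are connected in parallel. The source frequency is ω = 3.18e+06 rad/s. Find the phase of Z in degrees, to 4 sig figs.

X_L = ωL = 954.0 Ω
Parallel: admittances add. Y = 1/R + 1/(jωL)
Y = (0.0006849 − j0.001048) S
|Y| = 0.001252 S → |Z| = 1/|Y| = 798.6 Ω, ∠Z = −∠Y = 56.84°

56.84°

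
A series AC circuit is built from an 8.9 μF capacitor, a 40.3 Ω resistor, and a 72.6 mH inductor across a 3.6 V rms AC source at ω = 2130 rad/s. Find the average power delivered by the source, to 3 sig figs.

43.5 mW

X_L = ωL = 155 Ω
X_C = 1/(ωC) = 52.8 Ω
Net reactance X = X_L − X_C = 102 Ω
Z = 40.3 + j102 Ω
|Z| = √(40.3² + 102²) = 110 Ω
∠Z = arctan(102/40.3) = 68.4°
I = V/|Z| = 32.9 mA
P = VI cos φ = 3.6 × 0.0329 × cos(68.4°) = 43.5 mW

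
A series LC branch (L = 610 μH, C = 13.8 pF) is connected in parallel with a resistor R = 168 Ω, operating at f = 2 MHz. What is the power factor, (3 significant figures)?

0.996

ω = 2πf = 1.257e+07 rad/s
X_L = ωL = 7670 Ω
X_C = 1/(ωC) = 5770 Ω
Branch 1: Z₁ = R = 168 Ω
Branch 2 (series LC): Z₂ = j(X_L − X_C) = j1900 Ω
Parallel: Z = Z₁Z₂/(Z₁+Z₂), |Z| = 167 Ω, ∠Z = 5.06°
cos φ = cos(5.06°) = 0.996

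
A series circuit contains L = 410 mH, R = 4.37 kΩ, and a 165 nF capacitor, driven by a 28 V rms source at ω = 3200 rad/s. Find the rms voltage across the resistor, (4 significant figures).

27.75 V

X_L = ωL = 1312 Ω
X_C = 1/(ωC) = 1894 Ω
Net reactance X = X_L − X_C = -581.9 Ω
Z = 4370 − j581.9 Ω
|Z| = √(4370² + 581.9²) = 4409 Ω
I = V/|Z| = 6.351 mA
V_R = I·|Z_R| = 0.006351 × 4370 = 27.75 V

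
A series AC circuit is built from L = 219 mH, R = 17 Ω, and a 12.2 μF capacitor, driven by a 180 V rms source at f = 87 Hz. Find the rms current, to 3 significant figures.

ω = 2πf = 546.6 rad/s
X_L = ωL = 120 Ω
X_C = 1/(ωC) = 150 Ω
Net reactance X = X_L − X_C = -30.2 Ω
Z = 17.0 − j30.2 Ω
|Z| = √(17.0² + 30.2²) = 34.7 Ω
I = V/|Z| = 180/34.7 = 5.19 A

5.19 A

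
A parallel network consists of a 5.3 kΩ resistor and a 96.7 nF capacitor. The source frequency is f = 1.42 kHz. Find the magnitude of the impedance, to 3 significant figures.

1130 Ω

ω = 2πf = 8922 rad/s
X_C = 1/(ωC) = 1160 Ω
Parallel: admittances add. Y = 1/R + jωC
Y = (0.000189 + j0.000863) S
|Y| = 0.000883 S → |Z| = 1/|Y| = 1130 Ω, ∠Z = −∠Y = -77.7°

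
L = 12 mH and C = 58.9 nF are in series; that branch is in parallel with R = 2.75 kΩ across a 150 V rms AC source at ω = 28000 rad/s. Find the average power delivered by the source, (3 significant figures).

X_L = ωL = 336 Ω
X_C = 1/(ωC) = 606 Ω
Branch 1: Z₁ = R = 2750 Ω
Branch 2 (series LC): Z₂ = j(X_L − X_C) = −j270 Ω
Parallel: Z = Z₁Z₂/(Z₁+Z₂), |Z| = 269 Ω, ∠Z = -84.4°
I = V/|Z| = 558 mA
P = VI cos φ = 150 × 0.558 × cos(-84.4°) = 8.18 W

8.18 W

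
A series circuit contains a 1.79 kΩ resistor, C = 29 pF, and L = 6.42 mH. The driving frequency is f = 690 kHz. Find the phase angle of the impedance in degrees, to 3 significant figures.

ω = 2πf = 4.335e+06 rad/s
X_L = ωL = 27800 Ω
X_C = 1/(ωC) = 7950 Ω
Net reactance X = X_L − X_C = 19900 Ω
Z = 1790 + j19900 Ω
|Z| = √(1790² + 19900²) = 20000 Ω
∠Z = arctan(19900/1790) = 84.9°

84.9°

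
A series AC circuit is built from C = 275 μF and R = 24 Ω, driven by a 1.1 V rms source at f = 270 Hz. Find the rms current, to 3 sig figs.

ω = 2πf = 1696 rad/s
X_C = 1/(ωC) = 2.14 Ω
Z = 24.0 − j2.14 Ω
|Z| = √(24.0² + 2.14²) = 24.1 Ω
I = V/|Z| = 1.1/24.1 = 45.7 mA

45.7 mA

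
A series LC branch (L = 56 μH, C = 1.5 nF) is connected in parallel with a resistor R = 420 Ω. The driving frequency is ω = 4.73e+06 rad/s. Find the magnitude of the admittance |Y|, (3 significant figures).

X_L = ωL = 265 Ω
X_C = 1/(ωC) = 141 Ω
Branch 1: Z₁ = R = 420 Ω
Branch 2 (series LC): Z₂ = j(X_L − X_C) = j124 Ω
Parallel: Z = Z₁Z₂/(Z₁+Z₂), |Z| = 119 Ω, ∠Z = 73.6°
|Y| = 1/|Z| = 8.41 mS

8.41 mS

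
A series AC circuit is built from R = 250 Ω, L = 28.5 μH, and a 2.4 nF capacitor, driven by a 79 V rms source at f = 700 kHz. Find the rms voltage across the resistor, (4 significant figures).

ω = 2πf = 4.398e+06 rad/s
X_L = ωL = 125.3 Ω
X_C = 1/(ωC) = 94.74 Ω
Net reactance X = X_L − X_C = 30.61 Ω
Z = 250.0 + j30.61 Ω
|Z| = √(250.0² + 30.61²) = 251.9 Ω
I = V/|Z| = 313.7 mA
V_R = I·|Z_R| = 0.3137 × 250.0 = 78.41 V

78.41 V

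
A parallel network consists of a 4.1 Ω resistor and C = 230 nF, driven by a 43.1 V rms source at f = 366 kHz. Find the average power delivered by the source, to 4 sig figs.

453.1 W

ω = 2πf = 2.3e+06 rad/s
X_C = 1/(ωC) = 1.891 Ω
Parallel: admittances add. Y = 1/R + jωC
Y = (0.2439 + j0.5289) S
|Y| = 0.5824 S → |Z| = 1/|Y| = 1.717 Ω, ∠Z = −∠Y = -65.24°
I = V/|Z| = 25.10 A
P = VI cos φ = 43.1 × 25.10 × cos(-65.24°) = 453.1 W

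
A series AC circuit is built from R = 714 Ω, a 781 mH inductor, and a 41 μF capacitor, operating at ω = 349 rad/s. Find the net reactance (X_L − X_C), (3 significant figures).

X_L = ωL = 273 Ω
X_C = 1/(ωC) = 69.9 Ω
X = 273 − 69.9 = 203 Ω

203 Ω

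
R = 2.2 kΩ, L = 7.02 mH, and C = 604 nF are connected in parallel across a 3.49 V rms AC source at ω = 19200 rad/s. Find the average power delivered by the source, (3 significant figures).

X_L = ωL = 135 Ω
X_C = 1/(ωC) = 86.2 Ω
Parallel: admittances add. Y = 1/R + 1/(jωL) + jωC
Y = (0.000455 + j0.00418) S
|Y| = 0.00420 S → |Z| = 1/|Y| = 238 Ω, ∠Z = −∠Y = -83.8°
I = V/|Z| = 14.7 mA
P = VI cos φ = 3.49 × 0.0147 × cos(-83.8°) = 5.54 mW

5.54 mW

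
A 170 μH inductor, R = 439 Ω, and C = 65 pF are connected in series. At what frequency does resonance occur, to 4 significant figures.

1.514 MHz

ω₀ = 1/√(LC) = 1/√(0.00017 × 6.5e-11) = 9.513e+06 rad/s
f₀ = ω₀/(2π) = 1.514 MHz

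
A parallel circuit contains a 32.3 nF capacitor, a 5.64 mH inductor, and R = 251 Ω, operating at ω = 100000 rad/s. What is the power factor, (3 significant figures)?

0.939

X_L = ωL = 564 Ω
X_C = 1/(ωC) = 310 Ω
Parallel: admittances add. Y = 1/R + 1/(jωL) + jωC
Y = (0.00398 + j0.00146) S
|Y| = 0.00424 S → |Z| = 1/|Y| = 236 Ω, ∠Z = −∠Y = -20.1°
cos φ = cos(-20.1°) = 0.939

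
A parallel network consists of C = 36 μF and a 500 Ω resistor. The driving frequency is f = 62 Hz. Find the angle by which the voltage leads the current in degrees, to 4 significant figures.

ω = 2πf = 389.6 rad/s
X_C = 1/(ωC) = 71.31 Ω
Parallel: admittances add. Y = 1/R + jωC
Y = (0.002000 + j0.01402) S
|Y| = 0.01417 S → |Z| = 1/|Y| = 70.59 Ω, ∠Z = −∠Y = -81.88°

-81.88°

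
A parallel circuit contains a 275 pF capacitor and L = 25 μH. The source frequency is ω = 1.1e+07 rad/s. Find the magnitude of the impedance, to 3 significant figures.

1640 Ω

X_L = ωL = 275 Ω
X_C = 1/(ωC) = 331 Ω
Parallel: admittances add. Y = 1/(jωL) + jωC
Y = (0 − j0.000611) S
|Y| = 0.000611 S → |Z| = 1/|Y| = 1640 Ω, ∠Z = −∠Y = 90.0°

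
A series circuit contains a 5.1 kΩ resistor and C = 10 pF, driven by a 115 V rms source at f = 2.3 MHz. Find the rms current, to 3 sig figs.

13.4 mA

ω = 2πf = 1.445e+07 rad/s
X_C = 1/(ωC) = 6920 Ω
Z = 5100 − j6920 Ω
|Z| = √(5100² + 6920²) = 8600 Ω
I = V/|Z| = 115/8600 = 13.4 mA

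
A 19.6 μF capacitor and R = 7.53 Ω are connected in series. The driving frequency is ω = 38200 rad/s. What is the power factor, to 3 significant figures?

0.985

X_C = 1/(ωC) = 1.34 Ω
Z = 7.53 − j1.34 Ω
|Z| = √(7.53² + 1.34²) = 7.65 Ω
∠Z = arctan(-1.34/7.53) = -10.1°
cos φ = cos(-10.1°) = 0.985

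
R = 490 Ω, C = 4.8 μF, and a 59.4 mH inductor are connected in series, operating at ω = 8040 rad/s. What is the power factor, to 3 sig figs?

X_L = ωL = 478 Ω
X_C = 1/(ωC) = 25.9 Ω
Net reactance X = X_L − X_C = 452 Ω
Z = 490 + j452 Ω
|Z| = √(490² + 452²) = 666 Ω
∠Z = arctan(452/490) = 42.7°
cos φ = cos(42.7°) = 0.735

0.735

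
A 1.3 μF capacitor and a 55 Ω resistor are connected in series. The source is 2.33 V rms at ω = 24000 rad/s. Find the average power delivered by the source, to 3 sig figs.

X_C = 1/(ωC) = 32.1 Ω
Z = 55.0 − j32.1 Ω
|Z| = √(55.0² + 32.1²) = 63.7 Ω
∠Z = arctan(-32.1/55.0) = -30.2°
I = V/|Z| = 36.6 mA
P = VI cos φ = 2.33 × 0.0366 × cos(-30.2°) = 73.7 mW

73.7 mW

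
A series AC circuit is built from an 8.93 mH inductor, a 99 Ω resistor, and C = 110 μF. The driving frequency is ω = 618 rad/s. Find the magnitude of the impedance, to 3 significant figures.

X_L = ωL = 5.52 Ω
X_C = 1/(ωC) = 14.7 Ω
Net reactance X = X_L − X_C = -9.19 Ω
Z = 99.0 − j9.19 Ω
|Z| = √(99.0² + 9.19²) = 99.4 Ω

99.4 Ω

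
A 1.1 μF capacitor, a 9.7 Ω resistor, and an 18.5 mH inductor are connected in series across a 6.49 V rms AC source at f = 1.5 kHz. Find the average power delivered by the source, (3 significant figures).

66.3 mW

ω = 2πf = 9425 rad/s
X_L = ωL = 174 Ω
X_C = 1/(ωC) = 96.5 Ω
Net reactance X = X_L − X_C = 77.9 Ω
Z = 9.70 + j77.9 Ω
|Z| = √(9.70² + 77.9²) = 78.5 Ω
∠Z = arctan(77.9/9.70) = 82.9°
I = V/|Z| = 82.7 mA
P = VI cos φ = 6.49 × 0.0827 × cos(82.9°) = 66.3 mW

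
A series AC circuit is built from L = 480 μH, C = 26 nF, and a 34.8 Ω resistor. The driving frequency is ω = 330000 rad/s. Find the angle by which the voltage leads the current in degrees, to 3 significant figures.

50.3°

X_L = ωL = 158 Ω
X_C = 1/(ωC) = 117 Ω
Net reactance X = X_L − X_C = 41.8 Ω
Z = 34.8 + j41.8 Ω
|Z| = √(34.8² + 41.8²) = 54.4 Ω
∠Z = arctan(41.8/34.8) = 50.3°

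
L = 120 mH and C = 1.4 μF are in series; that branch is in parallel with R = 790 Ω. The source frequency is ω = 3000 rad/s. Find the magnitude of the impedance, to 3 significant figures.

X_L = ωL = 360 Ω
X_C = 1/(ωC) = 238 Ω
Branch 1: Z₁ = R = 790 Ω
Branch 2 (series LC): Z₂ = j(X_L − X_C) = j122 Ω
Parallel: Z = Z₁Z₂/(Z₁+Z₂), |Z| = 120 Ω, ∠Z = 81.2°

120 Ω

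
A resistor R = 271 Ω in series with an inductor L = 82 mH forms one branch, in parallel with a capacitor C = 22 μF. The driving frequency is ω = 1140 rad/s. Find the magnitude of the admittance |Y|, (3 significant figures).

X_L = ωL = 93.5 Ω
X_C = 1/(ωC) = 39.9 Ω
Branch 1 (R+jX_L): Z₁ = 271 + j93.5 Ω, |Z₁| = 287 Ω
Branch 2 (−jX_C): Z₂ = −j39.9 Ω
Parallel: Z = Z₁Z₂/(Z₁+Z₂), |Z| = 41.4 Ω, ∠Z = -82.2°
|Y| = 1/|Z| = 24.2 mS

24.2 mS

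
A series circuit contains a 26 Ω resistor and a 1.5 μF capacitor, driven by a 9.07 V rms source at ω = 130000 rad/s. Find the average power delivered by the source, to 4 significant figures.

3.046 W

X_C = 1/(ωC) = 5.128 Ω
Z = 26.00 − j5.128 Ω
|Z| = √(26.00² + 5.128²) = 26.50 Ω
∠Z = arctan(-5.128/26.00) = -11.16°
I = V/|Z| = 342.3 mA
P = VI cos φ = 9.07 × 0.3423 × cos(-11.16°) = 3.046 W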